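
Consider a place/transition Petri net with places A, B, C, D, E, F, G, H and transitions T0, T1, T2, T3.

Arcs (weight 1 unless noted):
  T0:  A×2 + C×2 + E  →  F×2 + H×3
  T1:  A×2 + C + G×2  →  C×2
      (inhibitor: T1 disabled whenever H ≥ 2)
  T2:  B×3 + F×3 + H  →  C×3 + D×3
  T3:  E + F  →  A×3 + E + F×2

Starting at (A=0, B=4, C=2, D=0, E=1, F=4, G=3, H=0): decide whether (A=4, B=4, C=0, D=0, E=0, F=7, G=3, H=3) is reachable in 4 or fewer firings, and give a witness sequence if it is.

NO — not reachable within 4 firings

depth 0: 1 marking
depth 1: 2 markings reached so far
depth 2: 5 markings reached so far
depth 3: 9 markings reached so far
depth 4: 14 markings reached so far
target is not among the 14 markings reachable within 4 steps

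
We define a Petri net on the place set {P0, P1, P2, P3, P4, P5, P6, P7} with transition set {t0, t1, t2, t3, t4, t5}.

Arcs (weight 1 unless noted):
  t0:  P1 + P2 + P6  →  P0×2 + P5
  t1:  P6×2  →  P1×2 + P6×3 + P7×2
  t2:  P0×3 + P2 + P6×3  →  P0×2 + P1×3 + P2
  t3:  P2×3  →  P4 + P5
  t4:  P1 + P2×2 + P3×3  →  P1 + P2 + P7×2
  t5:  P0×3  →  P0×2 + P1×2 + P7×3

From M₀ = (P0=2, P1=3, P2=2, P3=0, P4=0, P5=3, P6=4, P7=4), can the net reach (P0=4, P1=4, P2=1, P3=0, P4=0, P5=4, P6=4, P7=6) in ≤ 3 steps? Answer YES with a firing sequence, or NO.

YES — reachable via ⟨t0, t1⟩ (2 firings)

step 1: fire t0:  (P0=2, P1=3, P2=2, P3=0, P4=0, P5=3, P6=4, P7=4) → (P0=4, P1=2, P2=1, P3=0, P4=0, P5=4, P6=3, P7=4)
step 2: fire t1:  (P0=4, P1=2, P2=1, P3=0, P4=0, P5=4, P6=3, P7=4) → (P0=4, P1=4, P2=1, P3=0, P4=0, P5=4, P6=4, P7=6)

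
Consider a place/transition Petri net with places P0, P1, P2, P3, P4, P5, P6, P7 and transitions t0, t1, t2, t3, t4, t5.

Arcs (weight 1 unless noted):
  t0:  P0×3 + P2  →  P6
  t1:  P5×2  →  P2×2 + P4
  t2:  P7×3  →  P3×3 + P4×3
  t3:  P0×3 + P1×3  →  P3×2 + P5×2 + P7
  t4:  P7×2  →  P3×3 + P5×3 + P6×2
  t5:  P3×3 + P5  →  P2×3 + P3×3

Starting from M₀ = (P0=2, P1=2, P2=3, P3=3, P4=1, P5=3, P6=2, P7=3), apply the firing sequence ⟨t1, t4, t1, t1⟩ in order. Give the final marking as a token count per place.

(P0=2, P1=2, P2=9, P3=6, P4=4, P5=0, P6=4, P7=1)

step 1: fire t1:  (P0=2, P1=2, P2=3, P3=3, P4=1, P5=3, P6=2, P7=3) → (P0=2, P1=2, P2=5, P3=3, P4=2, P5=1, P6=2, P7=3)
step 2: fire t4:  (P0=2, P1=2, P2=5, P3=3, P4=2, P5=1, P6=2, P7=3) → (P0=2, P1=2, P2=5, P3=6, P4=2, P5=4, P6=4, P7=1)
step 3: fire t1:  (P0=2, P1=2, P2=5, P3=6, P4=2, P5=4, P6=4, P7=1) → (P0=2, P1=2, P2=7, P3=6, P4=3, P5=2, P6=4, P7=1)
step 4: fire t1:  (P0=2, P1=2, P2=7, P3=6, P4=3, P5=2, P6=4, P7=1) → (P0=2, P1=2, P2=9, P3=6, P4=4, P5=0, P6=4, P7=1)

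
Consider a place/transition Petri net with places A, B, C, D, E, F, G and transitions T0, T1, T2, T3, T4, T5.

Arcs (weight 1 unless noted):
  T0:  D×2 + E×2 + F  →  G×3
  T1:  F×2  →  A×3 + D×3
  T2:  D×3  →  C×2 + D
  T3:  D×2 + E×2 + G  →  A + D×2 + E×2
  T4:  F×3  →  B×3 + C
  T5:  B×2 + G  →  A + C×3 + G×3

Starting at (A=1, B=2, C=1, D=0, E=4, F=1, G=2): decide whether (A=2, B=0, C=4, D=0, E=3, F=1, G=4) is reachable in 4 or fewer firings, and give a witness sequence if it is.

depth 0: 1 marking
depth 1: 2 markings reached so far
depth 2: 2 markings reached so far
(frontier empty at depth 2; search complete)
target is not among the 2 markings reachable within 4 steps

NO — not reachable within 4 firings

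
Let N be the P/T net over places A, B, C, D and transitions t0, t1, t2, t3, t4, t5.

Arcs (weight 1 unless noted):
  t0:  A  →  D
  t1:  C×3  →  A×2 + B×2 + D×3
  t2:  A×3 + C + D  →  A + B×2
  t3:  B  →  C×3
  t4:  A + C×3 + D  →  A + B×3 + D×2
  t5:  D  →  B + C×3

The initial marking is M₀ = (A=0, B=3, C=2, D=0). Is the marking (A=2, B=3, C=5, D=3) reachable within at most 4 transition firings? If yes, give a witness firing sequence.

step 1: fire t3:  (A=0, B=3, C=2, D=0) → (A=0, B=2, C=5, D=0)
step 2: fire t1:  (A=0, B=2, C=5, D=0) → (A=2, B=4, C=2, D=3)
step 3: fire t3:  (A=2, B=4, C=2, D=3) → (A=2, B=3, C=5, D=3)

YES — reachable via ⟨t3, t1, t3⟩ (3 firings)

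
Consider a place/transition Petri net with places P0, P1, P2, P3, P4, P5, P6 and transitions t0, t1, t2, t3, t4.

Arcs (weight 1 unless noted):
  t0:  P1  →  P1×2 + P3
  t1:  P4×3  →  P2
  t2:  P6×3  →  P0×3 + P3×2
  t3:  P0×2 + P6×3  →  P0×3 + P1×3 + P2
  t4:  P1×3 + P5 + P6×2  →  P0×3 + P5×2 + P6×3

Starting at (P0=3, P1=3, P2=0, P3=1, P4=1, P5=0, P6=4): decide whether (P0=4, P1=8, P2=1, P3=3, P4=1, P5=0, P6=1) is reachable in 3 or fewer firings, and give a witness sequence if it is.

YES — reachable via ⟨t0, t0, t3⟩ (3 firings)

step 1: fire t0:  (P0=3, P1=3, P2=0, P3=1, P4=1, P5=0, P6=4) → (P0=3, P1=4, P2=0, P3=2, P4=1, P5=0, P6=4)
step 2: fire t0:  (P0=3, P1=4, P2=0, P3=2, P4=1, P5=0, P6=4) → (P0=3, P1=5, P2=0, P3=3, P4=1, P5=0, P6=4)
step 3: fire t3:  (P0=3, P1=5, P2=0, P3=3, P4=1, P5=0, P6=4) → (P0=4, P1=8, P2=1, P3=3, P4=1, P5=0, P6=1)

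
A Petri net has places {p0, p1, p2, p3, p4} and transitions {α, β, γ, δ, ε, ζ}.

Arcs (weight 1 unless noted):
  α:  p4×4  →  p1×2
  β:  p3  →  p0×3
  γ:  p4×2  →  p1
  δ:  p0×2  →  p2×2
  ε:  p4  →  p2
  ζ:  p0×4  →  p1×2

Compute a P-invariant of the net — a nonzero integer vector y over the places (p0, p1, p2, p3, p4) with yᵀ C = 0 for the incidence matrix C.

y = (p0:1, p1:2, p2:1, p3:3, p4:1)

Incidence matrix C (rows=places, cols=transitions):
        α    β    γ    δ    ε    ζ
   p0   0    3    0   -2    0   -4
   p1   2    0    1    0    0    2
   p2   0    0    0    2    1    0
   p3   0   -1    0    0    0    0
   p4  -4    0   -2    0   -1    0

Candidate y = [1, 2, 1, 3, 1]; check y·C column-wise:
  col α: 1·0 + 2·2 + 1·0 + 3·0 + 1·-4 = 0
  col β: 1·3 + 2·0 + 1·0 + 3·-1 + 1·0 = 0
  col γ: 1·0 + 2·1 + 1·0 + 3·0 + 1·-2 = 0
  col δ: 1·-2 + 2·0 + 1·2 + 3·0 + 1·0 = 0
  col ε: 1·0 + 2·0 + 1·1 + 3·0 + 1·-1 = 0
  col ζ: 1·-4 + 2·2 + 1·0 + 3·0 + 1·0 = 0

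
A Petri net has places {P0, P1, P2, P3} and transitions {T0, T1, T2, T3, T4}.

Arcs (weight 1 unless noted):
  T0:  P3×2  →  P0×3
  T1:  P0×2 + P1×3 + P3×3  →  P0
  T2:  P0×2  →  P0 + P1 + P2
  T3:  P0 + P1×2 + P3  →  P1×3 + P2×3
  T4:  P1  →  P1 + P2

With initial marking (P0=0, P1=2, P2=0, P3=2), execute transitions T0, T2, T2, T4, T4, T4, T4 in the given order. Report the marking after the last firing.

step 1: fire T0:  (P0=0, P1=2, P2=0, P3=2) → (P0=3, P1=2, P2=0, P3=0)
step 2: fire T2:  (P0=3, P1=2, P2=0, P3=0) → (P0=2, P1=3, P2=1, P3=0)
step 3: fire T2:  (P0=2, P1=3, P2=1, P3=0) → (P0=1, P1=4, P2=2, P3=0)
step 4: fire T4:  (P0=1, P1=4, P2=2, P3=0) → (P0=1, P1=4, P2=3, P3=0)
step 5: fire T4:  (P0=1, P1=4, P2=3, P3=0) → (P0=1, P1=4, P2=4, P3=0)
step 6: fire T4:  (P0=1, P1=4, P2=4, P3=0) → (P0=1, P1=4, P2=5, P3=0)
step 7: fire T4:  (P0=1, P1=4, P2=5, P3=0) → (P0=1, P1=4, P2=6, P3=0)

(P0=1, P1=4, P2=6, P3=0)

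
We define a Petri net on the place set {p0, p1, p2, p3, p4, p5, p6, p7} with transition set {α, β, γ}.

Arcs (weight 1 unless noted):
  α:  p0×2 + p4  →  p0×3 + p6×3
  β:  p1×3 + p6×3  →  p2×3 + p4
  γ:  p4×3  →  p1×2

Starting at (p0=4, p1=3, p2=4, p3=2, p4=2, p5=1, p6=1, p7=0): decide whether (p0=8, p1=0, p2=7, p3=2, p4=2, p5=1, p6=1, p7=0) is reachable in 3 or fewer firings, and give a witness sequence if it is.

NO — not reachable within 3 firings

depth 0: 1 marking
depth 1: 2 markings reached so far
depth 2: 4 markings reached so far
depth 3: 5 markings reached so far
target is not among the 5 markings reachable within 3 steps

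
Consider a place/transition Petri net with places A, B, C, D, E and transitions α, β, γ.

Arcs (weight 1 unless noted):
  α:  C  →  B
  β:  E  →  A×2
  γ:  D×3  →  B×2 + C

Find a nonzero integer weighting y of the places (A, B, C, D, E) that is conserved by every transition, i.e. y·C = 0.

y = (A:0, B:1, C:1, D:1, E:0)

Incidence matrix C (rows=places, cols=transitions):
        α    β    γ
    A   0    2    0
    B   1    0    2
    C  -1    0    1
    D   0    0   -3
    E   0   -1    0

Candidate y = [0, 1, 1, 1, 0]; check y·C column-wise:
  col α: 1·1 + 1·-1 + 1·0 = 0
  col β: 0·2 + 1·0 + 1·0 + 1·0 + 0·-1 = 0
  col γ: 1·2 + 1·1 + 1·-3 = 0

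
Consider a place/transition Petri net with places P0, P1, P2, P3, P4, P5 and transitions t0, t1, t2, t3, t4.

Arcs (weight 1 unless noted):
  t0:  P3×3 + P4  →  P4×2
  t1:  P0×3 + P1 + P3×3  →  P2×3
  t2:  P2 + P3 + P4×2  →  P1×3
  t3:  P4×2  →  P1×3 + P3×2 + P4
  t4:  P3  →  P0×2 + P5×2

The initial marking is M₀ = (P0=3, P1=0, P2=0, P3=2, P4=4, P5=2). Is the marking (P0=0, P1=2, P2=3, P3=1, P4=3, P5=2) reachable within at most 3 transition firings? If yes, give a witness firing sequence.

YES — reachable via ⟨t3, t1⟩ (2 firings)

step 1: fire t3:  (P0=3, P1=0, P2=0, P3=2, P4=4, P5=2) → (P0=3, P1=3, P2=0, P3=4, P4=3, P5=2)
step 2: fire t1:  (P0=3, P1=3, P2=0, P3=4, P4=3, P5=2) → (P0=0, P1=2, P2=3, P3=1, P4=3, P5=2)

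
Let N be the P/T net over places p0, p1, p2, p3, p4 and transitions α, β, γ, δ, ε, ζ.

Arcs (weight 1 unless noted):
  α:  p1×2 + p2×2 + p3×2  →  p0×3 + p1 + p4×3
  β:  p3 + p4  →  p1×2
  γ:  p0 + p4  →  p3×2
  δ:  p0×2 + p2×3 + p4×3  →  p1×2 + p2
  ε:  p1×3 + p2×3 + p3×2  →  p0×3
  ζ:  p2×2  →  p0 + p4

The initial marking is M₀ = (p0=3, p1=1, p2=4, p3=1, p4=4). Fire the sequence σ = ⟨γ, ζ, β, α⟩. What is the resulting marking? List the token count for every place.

(p0=6, p1=2, p2=0, p3=0, p4=6)

step 1: fire γ:  (p0=3, p1=1, p2=4, p3=1, p4=4) → (p0=2, p1=1, p2=4, p3=3, p4=3)
step 2: fire ζ:  (p0=2, p1=1, p2=4, p3=3, p4=3) → (p0=3, p1=1, p2=2, p3=3, p4=4)
step 3: fire β:  (p0=3, p1=1, p2=2, p3=3, p4=4) → (p0=3, p1=3, p2=2, p3=2, p4=3)
step 4: fire α:  (p0=3, p1=3, p2=2, p3=2, p4=3) → (p0=6, p1=2, p2=0, p3=0, p4=6)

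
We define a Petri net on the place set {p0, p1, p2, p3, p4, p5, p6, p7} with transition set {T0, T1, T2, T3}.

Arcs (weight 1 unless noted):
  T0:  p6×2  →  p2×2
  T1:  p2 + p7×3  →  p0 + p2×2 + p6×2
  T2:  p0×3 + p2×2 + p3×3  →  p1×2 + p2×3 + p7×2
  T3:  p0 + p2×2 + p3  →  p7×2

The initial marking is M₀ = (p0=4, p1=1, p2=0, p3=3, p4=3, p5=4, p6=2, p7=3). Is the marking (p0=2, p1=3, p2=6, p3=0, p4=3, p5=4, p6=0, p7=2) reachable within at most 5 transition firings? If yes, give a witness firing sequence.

step 1: fire T0:  (p0=4, p1=1, p2=0, p3=3, p4=3, p5=4, p6=2, p7=3) → (p0=4, p1=1, p2=2, p3=3, p4=3, p5=4, p6=0, p7=3)
step 2: fire T1:  (p0=4, p1=1, p2=2, p3=3, p4=3, p5=4, p6=0, p7=3) → (p0=5, p1=1, p2=3, p3=3, p4=3, p5=4, p6=2, p7=0)
step 3: fire T0:  (p0=5, p1=1, p2=3, p3=3, p4=3, p5=4, p6=2, p7=0) → (p0=5, p1=1, p2=5, p3=3, p4=3, p5=4, p6=0, p7=0)
step 4: fire T2:  (p0=5, p1=1, p2=5, p3=3, p4=3, p5=4, p6=0, p7=0) → (p0=2, p1=3, p2=6, p3=0, p4=3, p5=4, p6=0, p7=2)

YES — reachable via ⟨T0, T1, T0, T2⟩ (4 firings)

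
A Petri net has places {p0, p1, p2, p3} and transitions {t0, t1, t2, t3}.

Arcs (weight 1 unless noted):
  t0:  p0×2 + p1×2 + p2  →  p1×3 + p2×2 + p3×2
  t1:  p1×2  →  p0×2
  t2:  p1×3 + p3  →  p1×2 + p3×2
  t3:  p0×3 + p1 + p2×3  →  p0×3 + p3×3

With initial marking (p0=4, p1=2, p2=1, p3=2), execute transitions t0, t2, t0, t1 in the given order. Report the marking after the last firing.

step 1: fire t0:  (p0=4, p1=2, p2=1, p3=2) → (p0=2, p1=3, p2=2, p3=4)
step 2: fire t2:  (p0=2, p1=3, p2=2, p3=4) → (p0=2, p1=2, p2=2, p3=5)
step 3: fire t0:  (p0=2, p1=2, p2=2, p3=5) → (p0=0, p1=3, p2=3, p3=7)
step 4: fire t1:  (p0=0, p1=3, p2=3, p3=7) → (p0=2, p1=1, p2=3, p3=7)

(p0=2, p1=1, p2=3, p3=7)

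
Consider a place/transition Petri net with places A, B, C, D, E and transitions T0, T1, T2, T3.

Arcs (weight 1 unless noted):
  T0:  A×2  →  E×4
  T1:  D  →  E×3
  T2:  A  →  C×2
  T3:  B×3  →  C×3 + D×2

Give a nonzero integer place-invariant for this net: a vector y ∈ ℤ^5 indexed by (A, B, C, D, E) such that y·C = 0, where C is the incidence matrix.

Incidence matrix C (rows=places, cols=transitions):
       T0   T1   T2   T3
    A  -2    0   -1    0
    B   0    0    0   -3
    C   0    0    2    3
    D   0   -1    0    2
    E   4    3    0    0

Candidate y = [2, 3, 1, 3, 1]; check y·C column-wise:
  col T0: 2·-2 + 3·0 + 1·0 + 3·0 + 1·4 = 0
  col T1: 2·0 + 3·0 + 1·0 + 3·-1 + 1·3 = 0
  col T2: 2·-1 + 3·0 + 1·2 + 3·0 + 1·0 = 0
  col T3: 2·0 + 3·-3 + 1·3 + 3·2 + 1·0 = 0

y = (A:2, B:3, C:1, D:3, E:1)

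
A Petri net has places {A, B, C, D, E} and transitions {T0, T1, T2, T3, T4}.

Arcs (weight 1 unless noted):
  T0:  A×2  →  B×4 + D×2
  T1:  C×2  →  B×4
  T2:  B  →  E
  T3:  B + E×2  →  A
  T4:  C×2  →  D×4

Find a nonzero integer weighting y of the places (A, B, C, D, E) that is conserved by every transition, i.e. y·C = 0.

Incidence matrix C (rows=places, cols=transitions):
       T0   T1   T2   T3   T4
    A  -2    0    0    1    0
    B   4    4   -1   -1    0
    C   0   -2    0    0   -2
    D   2    0    0    0    4
    E   0    0    1   -2    0

Candidate y = [3, 1, 2, 1, 1]; check y·C column-wise:
  col T0: 3·-2 + 1·4 + 2·0 + 1·2 + 1·0 = 0
  col T1: 3·0 + 1·4 + 2·-2 + 1·0 + 1·0 = 0
  col T2: 3·0 + 1·-1 + 2·0 + 1·0 + 1·1 = 0
  col T3: 3·1 + 1·-1 + 2·0 + 1·0 + 1·-2 = 0
  col T4: 3·0 + 1·0 + 2·-2 + 1·4 + 1·0 = 0

y = (A:3, B:1, C:2, D:1, E:1)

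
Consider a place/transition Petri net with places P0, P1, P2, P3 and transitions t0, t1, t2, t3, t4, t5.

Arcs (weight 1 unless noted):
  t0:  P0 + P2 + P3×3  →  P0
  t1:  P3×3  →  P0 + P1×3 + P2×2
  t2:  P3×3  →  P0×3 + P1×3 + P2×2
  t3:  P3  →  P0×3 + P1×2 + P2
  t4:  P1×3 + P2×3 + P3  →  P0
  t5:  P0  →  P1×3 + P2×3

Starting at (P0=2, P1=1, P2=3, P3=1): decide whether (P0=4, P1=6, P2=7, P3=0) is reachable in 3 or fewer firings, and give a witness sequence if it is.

step 1: fire t3:  (P0=2, P1=1, P2=3, P3=1) → (P0=5, P1=3, P2=4, P3=0)
step 2: fire t5:  (P0=5, P1=3, P2=4, P3=0) → (P0=4, P1=6, P2=7, P3=0)

YES — reachable via ⟨t3, t5⟩ (2 firings)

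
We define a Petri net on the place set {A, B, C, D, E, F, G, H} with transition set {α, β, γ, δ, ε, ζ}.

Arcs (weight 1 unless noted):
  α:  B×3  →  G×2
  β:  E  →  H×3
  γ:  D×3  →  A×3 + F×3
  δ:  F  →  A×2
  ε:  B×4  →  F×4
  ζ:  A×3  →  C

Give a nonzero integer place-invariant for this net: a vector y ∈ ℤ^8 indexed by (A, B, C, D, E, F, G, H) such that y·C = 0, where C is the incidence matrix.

y = (A:1, B:2, C:3, D:3, E:0, F:2, G:3, H:0)

Incidence matrix C (rows=places, cols=transitions):
        α    β    γ    δ    ε    ζ
    A   0    0    3    2    0   -3
    B  -3    0    0    0   -4    0
    C   0    0    0    0    0    1
    D   0    0   -3    0    0    0
    E   0   -1    0    0    0    0
    F   0    0    3   -1    4    0
    G   2    0    0    0    0    0
    H   0    3    0    0    0    0

Candidate y = [1, 2, 3, 3, 0, 2, 3, 0]; check y·C column-wise:
  col α: 1·0 + 2·-3 + 3·0 + 3·0 + 2·0 + 3·2 = 0
  col β: 1·0 + 2·0 + 3·0 + 3·0 + 0·-1 + 2·0 + 3·0 + 0·3 = 0
  col γ: 1·3 + 2·0 + 3·0 + 3·-3 + 2·3 + 3·0 = 0
  col δ: 1·2 + 2·0 + 3·0 + 3·0 + 2·-1 + 3·0 = 0
  col ε: 1·0 + 2·-4 + 3·0 + 3·0 + 2·4 + 3·0 = 0
  col ζ: 1·-3 + 2·0 + 3·1 + 3·0 + 2·0 + 3·0 = 0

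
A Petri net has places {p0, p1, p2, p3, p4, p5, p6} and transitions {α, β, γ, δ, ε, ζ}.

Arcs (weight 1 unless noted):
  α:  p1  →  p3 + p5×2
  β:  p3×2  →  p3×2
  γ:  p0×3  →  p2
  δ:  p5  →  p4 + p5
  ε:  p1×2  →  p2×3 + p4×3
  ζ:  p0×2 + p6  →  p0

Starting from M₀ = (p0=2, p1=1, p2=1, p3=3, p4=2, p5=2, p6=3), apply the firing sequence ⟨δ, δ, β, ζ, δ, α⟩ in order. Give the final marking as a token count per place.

step 1: fire δ:  (p0=2, p1=1, p2=1, p3=3, p4=2, p5=2, p6=3) → (p0=2, p1=1, p2=1, p3=3, p4=3, p5=2, p6=3)
step 2: fire δ:  (p0=2, p1=1, p2=1, p3=3, p4=3, p5=2, p6=3) → (p0=2, p1=1, p2=1, p3=3, p4=4, p5=2, p6=3)
step 3: fire β:  (p0=2, p1=1, p2=1, p3=3, p4=4, p5=2, p6=3) → (p0=2, p1=1, p2=1, p3=3, p4=4, p5=2, p6=3)
step 4: fire ζ:  (p0=2, p1=1, p2=1, p3=3, p4=4, p5=2, p6=3) → (p0=1, p1=1, p2=1, p3=3, p4=4, p5=2, p6=2)
step 5: fire δ:  (p0=1, p1=1, p2=1, p3=3, p4=4, p5=2, p6=2) → (p0=1, p1=1, p2=1, p3=3, p4=5, p5=2, p6=2)
step 6: fire α:  (p0=1, p1=1, p2=1, p3=3, p4=5, p5=2, p6=2) → (p0=1, p1=0, p2=1, p3=4, p4=5, p5=4, p6=2)

(p0=1, p1=0, p2=1, p3=4, p4=5, p5=4, p6=2)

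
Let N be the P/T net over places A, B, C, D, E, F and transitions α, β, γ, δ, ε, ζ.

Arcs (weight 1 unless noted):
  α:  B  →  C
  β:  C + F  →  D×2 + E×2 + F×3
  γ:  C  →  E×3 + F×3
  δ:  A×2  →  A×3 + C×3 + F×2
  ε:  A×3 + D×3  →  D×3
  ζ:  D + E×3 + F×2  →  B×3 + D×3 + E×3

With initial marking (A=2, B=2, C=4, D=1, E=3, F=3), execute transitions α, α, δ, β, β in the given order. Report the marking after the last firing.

step 1: fire α:  (A=2, B=2, C=4, D=1, E=3, F=3) → (A=2, B=1, C=5, D=1, E=3, F=3)
step 2: fire α:  (A=2, B=1, C=5, D=1, E=3, F=3) → (A=2, B=0, C=6, D=1, E=3, F=3)
step 3: fire δ:  (A=2, B=0, C=6, D=1, E=3, F=3) → (A=3, B=0, C=9, D=1, E=3, F=5)
step 4: fire β:  (A=3, B=0, C=9, D=1, E=3, F=5) → (A=3, B=0, C=8, D=3, E=5, F=7)
step 5: fire β:  (A=3, B=0, C=8, D=3, E=5, F=7) → (A=3, B=0, C=7, D=5, E=7, F=9)

(A=3, B=0, C=7, D=5, E=7, F=9)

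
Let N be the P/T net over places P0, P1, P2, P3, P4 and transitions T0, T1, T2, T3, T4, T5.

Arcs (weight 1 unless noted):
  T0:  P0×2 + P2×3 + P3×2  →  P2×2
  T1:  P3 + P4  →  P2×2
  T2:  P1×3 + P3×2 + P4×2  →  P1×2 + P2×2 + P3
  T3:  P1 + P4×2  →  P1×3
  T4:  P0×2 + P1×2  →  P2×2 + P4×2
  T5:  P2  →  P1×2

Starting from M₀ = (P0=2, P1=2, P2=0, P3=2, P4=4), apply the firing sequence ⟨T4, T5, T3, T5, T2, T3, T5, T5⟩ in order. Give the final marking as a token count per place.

(P0=0, P1=11, P2=0, P3=1, P4=0)

step 1: fire T4:  (P0=2, P1=2, P2=0, P3=2, P4=4) → (P0=0, P1=0, P2=2, P3=2, P4=6)
step 2: fire T5:  (P0=0, P1=0, P2=2, P3=2, P4=6) → (P0=0, P1=2, P2=1, P3=2, P4=6)
step 3: fire T3:  (P0=0, P1=2, P2=1, P3=2, P4=6) → (P0=0, P1=4, P2=1, P3=2, P4=4)
step 4: fire T5:  (P0=0, P1=4, P2=1, P3=2, P4=4) → (P0=0, P1=6, P2=0, P3=2, P4=4)
step 5: fire T2:  (P0=0, P1=6, P2=0, P3=2, P4=4) → (P0=0, P1=5, P2=2, P3=1, P4=2)
step 6: fire T3:  (P0=0, P1=5, P2=2, P3=1, P4=2) → (P0=0, P1=7, P2=2, P3=1, P4=0)
step 7: fire T5:  (P0=0, P1=7, P2=2, P3=1, P4=0) → (P0=0, P1=9, P2=1, P3=1, P4=0)
step 8: fire T5:  (P0=0, P1=9, P2=1, P3=1, P4=0) → (P0=0, P1=11, P2=0, P3=1, P4=0)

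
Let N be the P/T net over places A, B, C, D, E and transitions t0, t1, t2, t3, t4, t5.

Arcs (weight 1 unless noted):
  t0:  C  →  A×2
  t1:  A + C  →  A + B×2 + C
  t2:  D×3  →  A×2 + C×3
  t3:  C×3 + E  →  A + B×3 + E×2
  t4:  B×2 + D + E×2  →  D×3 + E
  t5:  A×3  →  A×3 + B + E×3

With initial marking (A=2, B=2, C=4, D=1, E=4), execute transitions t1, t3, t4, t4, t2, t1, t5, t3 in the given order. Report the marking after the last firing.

step 1: fire t1:  (A=2, B=2, C=4, D=1, E=4) → (A=2, B=4, C=4, D=1, E=4)
step 2: fire t3:  (A=2, B=4, C=4, D=1, E=4) → (A=3, B=7, C=1, D=1, E=5)
step 3: fire t4:  (A=3, B=7, C=1, D=1, E=5) → (A=3, B=5, C=1, D=3, E=4)
step 4: fire t4:  (A=3, B=5, C=1, D=3, E=4) → (A=3, B=3, C=1, D=5, E=3)
step 5: fire t2:  (A=3, B=3, C=1, D=5, E=3) → (A=5, B=3, C=4, D=2, E=3)
step 6: fire t1:  (A=5, B=3, C=4, D=2, E=3) → (A=5, B=5, C=4, D=2, E=3)
step 7: fire t5:  (A=5, B=5, C=4, D=2, E=3) → (A=5, B=6, C=4, D=2, E=6)
step 8: fire t3:  (A=5, B=6, C=4, D=2, E=6) → (A=6, B=9, C=1, D=2, E=7)

(A=6, B=9, C=1, D=2, E=7)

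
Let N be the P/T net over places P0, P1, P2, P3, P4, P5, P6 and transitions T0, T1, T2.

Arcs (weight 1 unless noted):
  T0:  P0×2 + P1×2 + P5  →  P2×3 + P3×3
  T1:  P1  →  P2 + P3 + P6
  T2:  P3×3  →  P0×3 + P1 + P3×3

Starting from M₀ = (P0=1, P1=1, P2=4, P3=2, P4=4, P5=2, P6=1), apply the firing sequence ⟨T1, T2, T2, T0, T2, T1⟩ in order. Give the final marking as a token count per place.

step 1: fire T1:  (P0=1, P1=1, P2=4, P3=2, P4=4, P5=2, P6=1) → (P0=1, P1=0, P2=5, P3=3, P4=4, P5=2, P6=2)
step 2: fire T2:  (P0=1, P1=0, P2=5, P3=3, P4=4, P5=2, P6=2) → (P0=4, P1=1, P2=5, P3=3, P4=4, P5=2, P6=2)
step 3: fire T2:  (P0=4, P1=1, P2=5, P3=3, P4=4, P5=2, P6=2) → (P0=7, P1=2, P2=5, P3=3, P4=4, P5=2, P6=2)
step 4: fire T0:  (P0=7, P1=2, P2=5, P3=3, P4=4, P5=2, P6=2) → (P0=5, P1=0, P2=8, P3=6, P4=4, P5=1, P6=2)
step 5: fire T2:  (P0=5, P1=0, P2=8, P3=6, P4=4, P5=1, P6=2) → (P0=8, P1=1, P2=8, P3=6, P4=4, P5=1, P6=2)
step 6: fire T1:  (P0=8, P1=1, P2=8, P3=6, P4=4, P5=1, P6=2) → (P0=8, P1=0, P2=9, P3=7, P4=4, P5=1, P6=3)

(P0=8, P1=0, P2=9, P3=7, P4=4, P5=1, P6=3)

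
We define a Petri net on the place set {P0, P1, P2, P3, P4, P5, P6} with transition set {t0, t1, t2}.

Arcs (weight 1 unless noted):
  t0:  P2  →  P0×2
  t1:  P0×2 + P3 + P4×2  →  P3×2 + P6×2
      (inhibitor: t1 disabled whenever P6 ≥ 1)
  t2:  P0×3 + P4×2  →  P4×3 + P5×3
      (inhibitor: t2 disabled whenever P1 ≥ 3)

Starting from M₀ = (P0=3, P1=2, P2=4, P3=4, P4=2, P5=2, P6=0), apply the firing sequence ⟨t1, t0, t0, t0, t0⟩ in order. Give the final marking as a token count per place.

step 1: fire t1:  (P0=3, P1=2, P2=4, P3=4, P4=2, P5=2, P6=0) → (P0=1, P1=2, P2=4, P3=5, P4=0, P5=2, P6=2)
step 2: fire t0:  (P0=1, P1=2, P2=4, P3=5, P4=0, P5=2, P6=2) → (P0=3, P1=2, P2=3, P3=5, P4=0, P5=2, P6=2)
step 3: fire t0:  (P0=3, P1=2, P2=3, P3=5, P4=0, P5=2, P6=2) → (P0=5, P1=2, P2=2, P3=5, P4=0, P5=2, P6=2)
step 4: fire t0:  (P0=5, P1=2, P2=2, P3=5, P4=0, P5=2, P6=2) → (P0=7, P1=2, P2=1, P3=5, P4=0, P5=2, P6=2)
step 5: fire t0:  (P0=7, P1=2, P2=1, P3=5, P4=0, P5=2, P6=2) → (P0=9, P1=2, P2=0, P3=5, P4=0, P5=2, P6=2)

(P0=9, P1=2, P2=0, P3=5, P4=0, P5=2, P6=2)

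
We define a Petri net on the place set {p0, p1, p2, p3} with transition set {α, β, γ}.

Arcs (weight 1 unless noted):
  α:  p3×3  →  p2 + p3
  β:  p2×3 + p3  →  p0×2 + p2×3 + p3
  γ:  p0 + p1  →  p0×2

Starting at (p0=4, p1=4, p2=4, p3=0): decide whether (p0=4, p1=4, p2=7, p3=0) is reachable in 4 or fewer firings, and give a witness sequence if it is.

NO — not reachable within 4 firings

depth 0: 1 marking
depth 1: 2 markings reached so far
depth 2: 3 markings reached so far
depth 3: 4 markings reached so far
depth 4: 5 markings reached so far
target is not among the 5 markings reachable within 4 steps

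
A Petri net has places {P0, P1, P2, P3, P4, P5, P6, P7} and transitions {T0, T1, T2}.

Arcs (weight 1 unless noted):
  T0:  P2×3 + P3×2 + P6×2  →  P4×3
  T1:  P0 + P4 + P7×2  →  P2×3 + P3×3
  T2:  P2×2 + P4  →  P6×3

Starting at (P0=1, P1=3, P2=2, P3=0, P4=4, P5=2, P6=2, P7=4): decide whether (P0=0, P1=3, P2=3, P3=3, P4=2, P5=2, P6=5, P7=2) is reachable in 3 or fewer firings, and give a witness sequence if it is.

step 1: fire T1:  (P0=1, P1=3, P2=2, P3=0, P4=4, P5=2, P6=2, P7=4) → (P0=0, P1=3, P2=5, P3=3, P4=3, P5=2, P6=2, P7=2)
step 2: fire T2:  (P0=0, P1=3, P2=5, P3=3, P4=3, P5=2, P6=2, P7=2) → (P0=0, P1=3, P2=3, P3=3, P4=2, P5=2, P6=5, P7=2)

YES — reachable via ⟨T1, T2⟩ (2 firings)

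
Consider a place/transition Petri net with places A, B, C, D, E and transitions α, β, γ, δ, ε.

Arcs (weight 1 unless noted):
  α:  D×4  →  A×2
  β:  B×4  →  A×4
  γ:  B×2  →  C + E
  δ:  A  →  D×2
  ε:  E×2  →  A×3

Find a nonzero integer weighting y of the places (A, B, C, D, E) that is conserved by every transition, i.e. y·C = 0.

y = (A:2, B:2, C:1, D:1, E:3)

Incidence matrix C (rows=places, cols=transitions):
        α    β    γ    δ    ε
    A   2    4    0   -1    3
    B   0   -4   -2    0    0
    C   0    0    1    0    0
    D  -4    0    0    2    0
    E   0    0    1    0   -2

Candidate y = [2, 2, 1, 1, 3]; check y·C column-wise:
  col α: 2·2 + 2·0 + 1·0 + 1·-4 + 3·0 = 0
  col β: 2·4 + 2·-4 + 1·0 + 1·0 + 3·0 = 0
  col γ: 2·0 + 2·-2 + 1·1 + 1·0 + 3·1 = 0
  col δ: 2·-1 + 2·0 + 1·0 + 1·2 + 3·0 = 0
  col ε: 2·3 + 2·0 + 1·0 + 1·0 + 3·-2 = 0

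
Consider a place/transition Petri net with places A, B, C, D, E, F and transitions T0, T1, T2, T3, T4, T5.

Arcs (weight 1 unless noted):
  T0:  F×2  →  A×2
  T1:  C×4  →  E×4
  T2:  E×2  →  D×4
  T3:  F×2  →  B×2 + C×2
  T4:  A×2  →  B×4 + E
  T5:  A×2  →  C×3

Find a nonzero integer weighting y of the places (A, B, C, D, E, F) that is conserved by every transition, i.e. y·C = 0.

Incidence matrix C (rows=places, cols=transitions):
       T0   T1   T2   T3   T4   T5
    A   2    0    0    0   -2   -2
    B   0    0    0    2    4    0
    C   0   -4    0    2    0    3
    D   0    0    4    0    0    0
    E   0    4   -2    0    1    0
    F  -2    0    0   -2    0    0

Candidate y = [3, 1, 2, 1, 2, 3]; check y·C column-wise:
  col T0: 3·2 + 1·0 + 2·0 + 1·0 + 2·0 + 3·-2 = 0
  col T1: 3·0 + 1·0 + 2·-4 + 1·0 + 2·4 + 3·0 = 0
  col T2: 3·0 + 1·0 + 2·0 + 1·4 + 2·-2 + 3·0 = 0
  col T3: 3·0 + 1·2 + 2·2 + 1·0 + 2·0 + 3·-2 = 0
  col T4: 3·-2 + 1·4 + 2·0 + 1·0 + 2·1 + 3·0 = 0
  col T5: 3·-2 + 1·0 + 2·3 + 1·0 + 2·0 + 3·0 = 0

y = (A:3, B:1, C:2, D:1, E:2, F:3)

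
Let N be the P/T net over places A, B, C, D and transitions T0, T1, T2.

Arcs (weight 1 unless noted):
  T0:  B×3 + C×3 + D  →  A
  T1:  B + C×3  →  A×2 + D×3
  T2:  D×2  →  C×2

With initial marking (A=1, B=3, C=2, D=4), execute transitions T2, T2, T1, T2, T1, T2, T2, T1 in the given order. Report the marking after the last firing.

step 1: fire T2:  (A=1, B=3, C=2, D=4) → (A=1, B=3, C=4, D=2)
step 2: fire T2:  (A=1, B=3, C=4, D=2) → (A=1, B=3, C=6, D=0)
step 3: fire T1:  (A=1, B=3, C=6, D=0) → (A=3, B=2, C=3, D=3)
step 4: fire T2:  (A=3, B=2, C=3, D=3) → (A=3, B=2, C=5, D=1)
step 5: fire T1:  (A=3, B=2, C=5, D=1) → (A=5, B=1, C=2, D=4)
step 6: fire T2:  (A=5, B=1, C=2, D=4) → (A=5, B=1, C=4, D=2)
step 7: fire T2:  (A=5, B=1, C=4, D=2) → (A=5, B=1, C=6, D=0)
step 8: fire T1:  (A=5, B=1, C=6, D=0) → (A=7, B=0, C=3, D=3)

(A=7, B=0, C=3, D=3)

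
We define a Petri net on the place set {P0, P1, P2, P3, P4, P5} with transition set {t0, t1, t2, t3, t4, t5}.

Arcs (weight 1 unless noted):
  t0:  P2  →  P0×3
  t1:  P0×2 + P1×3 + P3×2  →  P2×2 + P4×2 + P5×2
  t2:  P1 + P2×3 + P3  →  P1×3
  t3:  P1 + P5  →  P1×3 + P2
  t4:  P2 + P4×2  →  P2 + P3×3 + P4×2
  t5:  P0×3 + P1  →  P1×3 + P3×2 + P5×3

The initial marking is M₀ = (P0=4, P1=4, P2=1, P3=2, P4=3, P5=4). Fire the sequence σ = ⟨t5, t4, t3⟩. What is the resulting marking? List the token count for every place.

(P0=1, P1=8, P2=2, P3=7, P4=3, P5=6)

step 1: fire t5:  (P0=4, P1=4, P2=1, P3=2, P4=3, P5=4) → (P0=1, P1=6, P2=1, P3=4, P4=3, P5=7)
step 2: fire t4:  (P0=1, P1=6, P2=1, P3=4, P4=3, P5=7) → (P0=1, P1=6, P2=1, P3=7, P4=3, P5=7)
step 3: fire t3:  (P0=1, P1=6, P2=1, P3=7, P4=3, P5=7) → (P0=1, P1=8, P2=2, P3=7, P4=3, P5=6)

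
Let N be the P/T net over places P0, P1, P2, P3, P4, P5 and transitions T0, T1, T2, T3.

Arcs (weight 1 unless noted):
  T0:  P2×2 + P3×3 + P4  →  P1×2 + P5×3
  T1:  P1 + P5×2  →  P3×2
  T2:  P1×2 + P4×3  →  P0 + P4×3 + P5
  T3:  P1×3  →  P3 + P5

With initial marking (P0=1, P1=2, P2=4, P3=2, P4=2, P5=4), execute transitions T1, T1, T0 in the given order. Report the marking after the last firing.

(P0=1, P1=2, P2=2, P3=3, P4=1, P5=3)

step 1: fire T1:  (P0=1, P1=2, P2=4, P3=2, P4=2, P5=4) → (P0=1, P1=1, P2=4, P3=4, P4=2, P5=2)
step 2: fire T1:  (P0=1, P1=1, P2=4, P3=4, P4=2, P5=2) → (P0=1, P1=0, P2=4, P3=6, P4=2, P5=0)
step 3: fire T0:  (P0=1, P1=0, P2=4, P3=6, P4=2, P5=0) → (P0=1, P1=2, P2=2, P3=3, P4=1, P5=3)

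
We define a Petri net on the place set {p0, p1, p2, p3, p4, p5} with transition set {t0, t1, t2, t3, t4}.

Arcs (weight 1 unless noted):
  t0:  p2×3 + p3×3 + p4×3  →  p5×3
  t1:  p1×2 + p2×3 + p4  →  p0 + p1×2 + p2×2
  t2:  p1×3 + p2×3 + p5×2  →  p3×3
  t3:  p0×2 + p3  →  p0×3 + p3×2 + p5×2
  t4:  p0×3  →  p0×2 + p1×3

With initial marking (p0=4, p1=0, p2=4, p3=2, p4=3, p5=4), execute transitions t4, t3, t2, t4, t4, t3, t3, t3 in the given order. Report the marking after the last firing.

step 1: fire t4:  (p0=4, p1=0, p2=4, p3=2, p4=3, p5=4) → (p0=3, p1=3, p2=4, p3=2, p4=3, p5=4)
step 2: fire t3:  (p0=3, p1=3, p2=4, p3=2, p4=3, p5=4) → (p0=4, p1=3, p2=4, p3=3, p4=3, p5=6)
step 3: fire t2:  (p0=4, p1=3, p2=4, p3=3, p4=3, p5=6) → (p0=4, p1=0, p2=1, p3=6, p4=3, p5=4)
step 4: fire t4:  (p0=4, p1=0, p2=1, p3=6, p4=3, p5=4) → (p0=3, p1=3, p2=1, p3=6, p4=3, p5=4)
step 5: fire t4:  (p0=3, p1=3, p2=1, p3=6, p4=3, p5=4) → (p0=2, p1=6, p2=1, p3=6, p4=3, p5=4)
step 6: fire t3:  (p0=2, p1=6, p2=1, p3=6, p4=3, p5=4) → (p0=3, p1=6, p2=1, p3=7, p4=3, p5=6)
step 7: fire t3:  (p0=3, p1=6, p2=1, p3=7, p4=3, p5=6) → (p0=4, p1=6, p2=1, p3=8, p4=3, p5=8)
step 8: fire t3:  (p0=4, p1=6, p2=1, p3=8, p4=3, p5=8) → (p0=5, p1=6, p2=1, p3=9, p4=3, p5=10)

(p0=5, p1=6, p2=1, p3=9, p4=3, p5=10)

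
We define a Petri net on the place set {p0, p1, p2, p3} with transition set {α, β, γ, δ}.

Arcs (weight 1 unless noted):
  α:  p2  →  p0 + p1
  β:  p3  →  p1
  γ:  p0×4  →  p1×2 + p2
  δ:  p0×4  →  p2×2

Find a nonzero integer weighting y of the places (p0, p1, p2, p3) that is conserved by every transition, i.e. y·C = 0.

Incidence matrix C (rows=places, cols=transitions):
        α    β    γ    δ
   p0   1    0   -4   -4
   p1   1    1    2    0
   p2  -1    0    1    2
   p3   0   -1    0    0

Candidate y = [1, 1, 2, 1]; check y·C column-wise:
  col α: 1·1 + 1·1 + 2·-1 + 1·0 = 0
  col β: 1·0 + 1·1 + 2·0 + 1·-1 = 0
  col γ: 1·-4 + 1·2 + 2·1 + 1·0 = 0
  col δ: 1·-4 + 1·0 + 2·2 + 1·0 = 0

y = (p0:1, p1:1, p2:2, p3:1)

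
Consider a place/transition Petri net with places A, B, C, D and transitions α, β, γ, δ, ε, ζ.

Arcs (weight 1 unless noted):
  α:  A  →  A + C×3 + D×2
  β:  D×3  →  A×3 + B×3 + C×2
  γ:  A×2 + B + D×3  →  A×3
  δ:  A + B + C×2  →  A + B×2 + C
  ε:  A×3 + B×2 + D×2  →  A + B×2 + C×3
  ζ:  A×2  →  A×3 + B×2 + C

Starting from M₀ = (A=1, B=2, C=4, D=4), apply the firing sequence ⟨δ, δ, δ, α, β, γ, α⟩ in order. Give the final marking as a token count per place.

step 1: fire δ:  (A=1, B=2, C=4, D=4) → (A=1, B=3, C=3, D=4)
step 2: fire δ:  (A=1, B=3, C=3, D=4) → (A=1, B=4, C=2, D=4)
step 3: fire δ:  (A=1, B=4, C=2, D=4) → (A=1, B=5, C=1, D=4)
step 4: fire α:  (A=1, B=5, C=1, D=4) → (A=1, B=5, C=4, D=6)
step 5: fire β:  (A=1, B=5, C=4, D=6) → (A=4, B=8, C=6, D=3)
step 6: fire γ:  (A=4, B=8, C=6, D=3) → (A=5, B=7, C=6, D=0)
step 7: fire α:  (A=5, B=7, C=6, D=0) → (A=5, B=7, C=9, D=2)

(A=5, B=7, C=9, D=2)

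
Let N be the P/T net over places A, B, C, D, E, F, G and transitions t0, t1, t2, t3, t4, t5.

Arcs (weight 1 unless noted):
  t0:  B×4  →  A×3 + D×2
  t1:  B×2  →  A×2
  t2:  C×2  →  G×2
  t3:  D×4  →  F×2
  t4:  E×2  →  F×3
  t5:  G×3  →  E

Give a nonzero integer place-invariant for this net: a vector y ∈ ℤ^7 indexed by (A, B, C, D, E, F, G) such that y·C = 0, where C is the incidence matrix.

y = (A:2, B:2, C:1, D:1, E:3, F:2, G:1)

Incidence matrix C (rows=places, cols=transitions):
       t0   t1   t2   t3   t4   t5
    A   3    2    0    0    0    0
    B  -4   -2    0    0    0    0
    C   0    0   -2    0    0    0
    D   2    0    0   -4    0    0
    E   0    0    0    0   -2    1
    F   0    0    0    2    3    0
    G   0    0    2    0    0   -3

Candidate y = [2, 2, 1, 1, 3, 2, 1]; check y·C column-wise:
  col t0: 2·3 + 2·-4 + 1·0 + 1·2 + 3·0 + 2·0 + 1·0 = 0
  col t1: 2·2 + 2·-2 + 1·0 + 1·0 + 3·0 + 2·0 + 1·0 = 0
  col t2: 2·0 + 2·0 + 1·-2 + 1·0 + 3·0 + 2·0 + 1·2 = 0
  col t3: 2·0 + 2·0 + 1·0 + 1·-4 + 3·0 + 2·2 + 1·0 = 0
  col t4: 2·0 + 2·0 + 1·0 + 1·0 + 3·-2 + 2·3 + 1·0 = 0
  col t5: 2·0 + 2·0 + 1·0 + 1·0 + 3·1 + 2·0 + 1·-3 = 0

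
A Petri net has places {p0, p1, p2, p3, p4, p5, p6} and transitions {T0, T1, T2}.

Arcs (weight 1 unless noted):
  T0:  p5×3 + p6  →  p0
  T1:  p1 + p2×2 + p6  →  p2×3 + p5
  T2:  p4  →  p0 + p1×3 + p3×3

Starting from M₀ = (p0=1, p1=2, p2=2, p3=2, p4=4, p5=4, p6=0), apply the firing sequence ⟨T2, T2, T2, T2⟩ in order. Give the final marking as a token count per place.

(p0=5, p1=14, p2=2, p3=14, p4=0, p5=4, p6=0)

step 1: fire T2:  (p0=1, p1=2, p2=2, p3=2, p4=4, p5=4, p6=0) → (p0=2, p1=5, p2=2, p3=5, p4=3, p5=4, p6=0)
step 2: fire T2:  (p0=2, p1=5, p2=2, p3=5, p4=3, p5=4, p6=0) → (p0=3, p1=8, p2=2, p3=8, p4=2, p5=4, p6=0)
step 3: fire T2:  (p0=3, p1=8, p2=2, p3=8, p4=2, p5=4, p6=0) → (p0=4, p1=11, p2=2, p3=11, p4=1, p5=4, p6=0)
step 4: fire T2:  (p0=4, p1=11, p2=2, p3=11, p4=1, p5=4, p6=0) → (p0=5, p1=14, p2=2, p3=14, p4=0, p5=4, p6=0)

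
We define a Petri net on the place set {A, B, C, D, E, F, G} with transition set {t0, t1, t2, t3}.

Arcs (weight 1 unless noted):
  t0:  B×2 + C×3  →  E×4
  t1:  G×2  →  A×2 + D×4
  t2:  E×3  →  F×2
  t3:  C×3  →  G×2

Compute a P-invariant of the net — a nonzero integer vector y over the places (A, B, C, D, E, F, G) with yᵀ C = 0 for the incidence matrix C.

Incidence matrix C (rows=places, cols=transitions):
       t0   t1   t2   t3
    A   0    2    0    0
    B  -2    0    0    0
    C  -3    0    0   -3
    D   0    4    0    0
    E   4    0   -3    0
    F   0    0    2    0
    G   0   -2    0    2

Candidate y = [2, 0, 0, -1, 0, 0, 0]; check y·C column-wise:
  col t0: 2·0 + 0·-2 + 0·-3 + -1·0 + 0·4 = 0
  col t1: 2·2 + -1·4 + 0·-2 = 0
  col t2: 2·0 + -1·0 + 0·-3 + 0·2 = 0
  col t3: 2·0 + 0·-3 + -1·0 + 0·2 = 0

y = (A:2, B:0, C:0, D:-1, E:0, F:0, G:0)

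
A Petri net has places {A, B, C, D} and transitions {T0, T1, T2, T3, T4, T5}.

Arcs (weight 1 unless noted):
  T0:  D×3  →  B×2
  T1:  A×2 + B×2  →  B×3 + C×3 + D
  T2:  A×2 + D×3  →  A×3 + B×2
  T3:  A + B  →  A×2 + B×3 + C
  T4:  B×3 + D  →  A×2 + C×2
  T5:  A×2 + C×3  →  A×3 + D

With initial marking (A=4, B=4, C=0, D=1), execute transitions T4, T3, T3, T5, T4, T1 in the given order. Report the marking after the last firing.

step 1: fire T4:  (A=4, B=4, C=0, D=1) → (A=6, B=1, C=2, D=0)
step 2: fire T3:  (A=6, B=1, C=2, D=0) → (A=7, B=3, C=3, D=0)
step 3: fire T3:  (A=7, B=3, C=3, D=0) → (A=8, B=5, C=4, D=0)
step 4: fire T5:  (A=8, B=5, C=4, D=0) → (A=9, B=5, C=1, D=1)
step 5: fire T4:  (A=9, B=5, C=1, D=1) → (A=11, B=2, C=3, D=0)
step 6: fire T1:  (A=11, B=2, C=3, D=0) → (A=9, B=3, C=6, D=1)

(A=9, B=3, C=6, D=1)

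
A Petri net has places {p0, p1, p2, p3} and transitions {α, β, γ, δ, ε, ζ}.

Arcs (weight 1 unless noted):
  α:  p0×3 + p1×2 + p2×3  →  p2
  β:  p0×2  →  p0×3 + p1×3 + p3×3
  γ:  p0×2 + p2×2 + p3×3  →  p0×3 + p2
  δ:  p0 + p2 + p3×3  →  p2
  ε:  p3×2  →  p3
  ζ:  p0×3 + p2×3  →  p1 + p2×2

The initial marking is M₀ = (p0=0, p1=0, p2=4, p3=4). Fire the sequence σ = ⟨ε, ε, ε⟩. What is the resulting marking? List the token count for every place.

(p0=0, p1=0, p2=4, p3=1)

step 1: fire ε:  (p0=0, p1=0, p2=4, p3=4) → (p0=0, p1=0, p2=4, p3=3)
step 2: fire ε:  (p0=0, p1=0, p2=4, p3=3) → (p0=0, p1=0, p2=4, p3=2)
step 3: fire ε:  (p0=0, p1=0, p2=4, p3=2) → (p0=0, p1=0, p2=4, p3=1)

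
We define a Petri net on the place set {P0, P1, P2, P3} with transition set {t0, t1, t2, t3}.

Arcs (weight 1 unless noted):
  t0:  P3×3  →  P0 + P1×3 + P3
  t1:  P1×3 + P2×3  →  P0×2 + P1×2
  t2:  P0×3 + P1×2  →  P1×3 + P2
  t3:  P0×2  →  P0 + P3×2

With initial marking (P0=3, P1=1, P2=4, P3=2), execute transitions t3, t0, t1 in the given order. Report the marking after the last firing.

step 1: fire t3:  (P0=3, P1=1, P2=4, P3=2) → (P0=2, P1=1, P2=4, P3=4)
step 2: fire t0:  (P0=2, P1=1, P2=4, P3=4) → (P0=3, P1=4, P2=4, P3=2)
step 3: fire t1:  (P0=3, P1=4, P2=4, P3=2) → (P0=5, P1=3, P2=1, P3=2)

(P0=5, P1=3, P2=1, P3=2)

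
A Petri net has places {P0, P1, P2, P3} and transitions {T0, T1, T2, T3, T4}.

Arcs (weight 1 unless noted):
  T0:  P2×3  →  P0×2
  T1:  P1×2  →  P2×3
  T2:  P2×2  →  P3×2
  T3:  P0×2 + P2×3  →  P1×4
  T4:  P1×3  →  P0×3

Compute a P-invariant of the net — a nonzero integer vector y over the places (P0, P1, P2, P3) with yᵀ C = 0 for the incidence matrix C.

Incidence matrix C (rows=places, cols=transitions):
       T0   T1   T2   T3   T4
   P0   2    0    0   -2    3
   P1   0   -2    0    4   -3
   P2  -3    3   -2   -3    0
   P3   0    0    2    0    0

Candidate y = [3, 3, 2, 2]; check y·C column-wise:
  col T0: 3·2 + 3·0 + 2·-3 + 2·0 = 0
  col T1: 3·0 + 3·-2 + 2·3 + 2·0 = 0
  col T2: 3·0 + 3·0 + 2·-2 + 2·2 = 0
  col T3: 3·-2 + 3·4 + 2·-3 + 2·0 = 0
  col T4: 3·3 + 3·-3 + 2·0 + 2·0 = 0

y = (P0:3, P1:3, P2:2, P3:2)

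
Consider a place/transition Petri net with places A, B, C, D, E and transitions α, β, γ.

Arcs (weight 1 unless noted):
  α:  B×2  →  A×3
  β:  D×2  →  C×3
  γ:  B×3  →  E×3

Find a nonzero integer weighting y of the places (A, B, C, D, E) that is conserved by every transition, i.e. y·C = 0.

y = (A:0, B:0, C:2, D:3, E:0)

Incidence matrix C (rows=places, cols=transitions):
        α    β    γ
    A   3    0    0
    B  -2    0   -3
    C   0    3    0
    D   0   -2    0
    E   0    0    3

Candidate y = [0, 0, 2, 3, 0]; check y·C column-wise:
  col α: 0·3 + 0·-2 + 2·0 + 3·0 = 0
  col β: 2·3 + 3·-2 = 0
  col γ: 0·-3 + 2·0 + 3·0 + 0·3 = 0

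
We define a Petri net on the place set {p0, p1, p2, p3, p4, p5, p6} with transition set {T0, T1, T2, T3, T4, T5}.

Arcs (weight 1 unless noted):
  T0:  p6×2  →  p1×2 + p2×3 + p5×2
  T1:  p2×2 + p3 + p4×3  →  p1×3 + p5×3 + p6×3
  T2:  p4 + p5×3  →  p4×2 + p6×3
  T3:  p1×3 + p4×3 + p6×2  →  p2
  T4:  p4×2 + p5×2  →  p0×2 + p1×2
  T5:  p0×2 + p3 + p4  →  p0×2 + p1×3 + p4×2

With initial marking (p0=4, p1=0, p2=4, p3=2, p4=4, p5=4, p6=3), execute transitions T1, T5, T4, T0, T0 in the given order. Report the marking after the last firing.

(p0=6, p1=12, p2=8, p3=0, p4=0, p5=9, p6=2)

step 1: fire T1:  (p0=4, p1=0, p2=4, p3=2, p4=4, p5=4, p6=3) → (p0=4, p1=3, p2=2, p3=1, p4=1, p5=7, p6=6)
step 2: fire T5:  (p0=4, p1=3, p2=2, p3=1, p4=1, p5=7, p6=6) → (p0=4, p1=6, p2=2, p3=0, p4=2, p5=7, p6=6)
step 3: fire T4:  (p0=4, p1=6, p2=2, p3=0, p4=2, p5=7, p6=6) → (p0=6, p1=8, p2=2, p3=0, p4=0, p5=5, p6=6)
step 4: fire T0:  (p0=6, p1=8, p2=2, p3=0, p4=0, p5=5, p6=6) → (p0=6, p1=10, p2=5, p3=0, p4=0, p5=7, p6=4)
step 5: fire T0:  (p0=6, p1=10, p2=5, p3=0, p4=0, p5=7, p6=4) → (p0=6, p1=12, p2=8, p3=0, p4=0, p5=9, p6=2)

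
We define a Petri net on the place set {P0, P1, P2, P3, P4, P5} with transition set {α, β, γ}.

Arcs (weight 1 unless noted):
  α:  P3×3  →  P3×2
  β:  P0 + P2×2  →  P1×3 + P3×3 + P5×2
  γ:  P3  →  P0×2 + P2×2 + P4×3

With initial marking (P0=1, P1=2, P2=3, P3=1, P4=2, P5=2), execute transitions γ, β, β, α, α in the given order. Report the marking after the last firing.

(P0=1, P1=8, P2=1, P3=4, P4=5, P5=6)

step 1: fire γ:  (P0=1, P1=2, P2=3, P3=1, P4=2, P5=2) → (P0=3, P1=2, P2=5, P3=0, P4=5, P5=2)
step 2: fire β:  (P0=3, P1=2, P2=5, P3=0, P4=5, P5=2) → (P0=2, P1=5, P2=3, P3=3, P4=5, P5=4)
step 3: fire β:  (P0=2, P1=5, P2=3, P3=3, P4=5, P5=4) → (P0=1, P1=8, P2=1, P3=6, P4=5, P5=6)
step 4: fire α:  (P0=1, P1=8, P2=1, P3=6, P4=5, P5=6) → (P0=1, P1=8, P2=1, P3=5, P4=5, P5=6)
step 5: fire α:  (P0=1, P1=8, P2=1, P3=5, P4=5, P5=6) → (P0=1, P1=8, P2=1, P3=4, P4=5, P5=6)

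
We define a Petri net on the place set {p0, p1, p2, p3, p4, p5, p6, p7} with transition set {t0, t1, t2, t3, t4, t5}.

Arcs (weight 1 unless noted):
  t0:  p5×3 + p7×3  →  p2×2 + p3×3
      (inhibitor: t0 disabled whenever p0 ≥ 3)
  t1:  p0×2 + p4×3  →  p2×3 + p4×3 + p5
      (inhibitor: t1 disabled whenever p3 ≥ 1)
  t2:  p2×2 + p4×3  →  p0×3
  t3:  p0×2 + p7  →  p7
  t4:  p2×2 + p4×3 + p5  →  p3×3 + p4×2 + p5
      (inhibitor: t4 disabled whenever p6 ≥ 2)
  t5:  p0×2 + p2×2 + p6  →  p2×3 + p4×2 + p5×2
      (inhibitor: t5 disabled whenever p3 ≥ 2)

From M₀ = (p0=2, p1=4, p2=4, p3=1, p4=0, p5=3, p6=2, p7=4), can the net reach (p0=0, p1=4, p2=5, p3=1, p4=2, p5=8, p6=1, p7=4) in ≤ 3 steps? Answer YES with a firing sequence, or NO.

NO — not reachable within 3 firings

depth 0: 1 marking
depth 1: 4 markings reached so far
depth 2: 6 markings reached so far
depth 3: 6 markings reached so far
(frontier empty at depth 3; search complete)
target is not among the 6 markings reachable within 3 steps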